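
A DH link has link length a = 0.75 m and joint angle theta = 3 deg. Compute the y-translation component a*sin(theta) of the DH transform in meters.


a*sin(theta) = 0.75*sin(3 deg) = 0.0393

0.0393 m


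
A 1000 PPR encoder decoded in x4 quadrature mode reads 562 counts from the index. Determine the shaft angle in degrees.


angle = counts * 360 / (PPR*4) = 562 * 360 / 4000 = 50.5800

50.5800 degrees


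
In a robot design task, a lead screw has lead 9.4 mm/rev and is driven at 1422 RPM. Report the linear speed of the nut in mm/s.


v = lead * (RPM/60) = 9.4*1422/60 = 222.7800

222.7800 mm/s


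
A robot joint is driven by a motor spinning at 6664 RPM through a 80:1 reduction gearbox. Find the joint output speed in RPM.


omega_joint = omega_motor / N = 6664 / 80 = 83.3000

83.3000 RPM


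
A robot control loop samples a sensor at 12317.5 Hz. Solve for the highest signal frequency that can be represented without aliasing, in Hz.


f_max = f_s/2 = 12317.5/2 = 6158.7500

6158.7500 Hz


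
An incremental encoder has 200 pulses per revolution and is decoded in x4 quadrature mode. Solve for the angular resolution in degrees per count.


resolution = 360 / (PPR * 4) = 360 / 800 = 0.4500

0.4500 degrees


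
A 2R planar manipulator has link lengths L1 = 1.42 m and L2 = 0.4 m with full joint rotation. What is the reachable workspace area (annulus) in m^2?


r_max = L1 + L2 = 1.8200, r_min = |L1 - L2| = 1.0200
A = pi*(r_max^2 - r_min^2) = pi*(3.3124 - 1.0404) = 7.1377

7.1377 m^2


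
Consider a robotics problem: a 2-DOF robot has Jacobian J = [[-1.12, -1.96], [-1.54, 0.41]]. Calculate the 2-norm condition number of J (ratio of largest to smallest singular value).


JJ^T eigenvalues: trace(JJ^T) = 7.6357, det(JJ^T) = det(J)^2 = 12.09370176
s_max^2 = (7.6357 + sqrt(9.92910745))/2 = 5.39337431
s_min^2 = (7.6357 - sqrt(9.92910745))/2 = 2.24232569
kappa = s_max/s_min = sqrt(5.39337431/2.24232569) = 1.5509

1.5509


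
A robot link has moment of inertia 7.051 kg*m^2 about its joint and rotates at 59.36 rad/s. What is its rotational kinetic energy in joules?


KE = (1/2)*I*omega^2 = 0.5*7.051*59.36^2 = 12422.4856

12422.4856 J


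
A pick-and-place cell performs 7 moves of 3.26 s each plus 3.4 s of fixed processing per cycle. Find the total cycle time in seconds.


T = 7*3.26 + 3.4 = 26.2200

26.2200 s


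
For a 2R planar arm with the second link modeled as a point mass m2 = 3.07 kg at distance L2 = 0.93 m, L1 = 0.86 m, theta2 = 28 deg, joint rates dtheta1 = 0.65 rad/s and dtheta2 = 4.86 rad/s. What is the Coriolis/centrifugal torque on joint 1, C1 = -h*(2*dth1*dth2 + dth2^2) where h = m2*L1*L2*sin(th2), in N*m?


h = m2*L1*L2*sin(th2) = 3.07*0.86*0.93*sin(28 deg) = 1.152734
C1 = -h*(2*0.65*4.86 + 4.86^2) = -1.152734*29.9376 = -34.5101

-34.5101 N*m


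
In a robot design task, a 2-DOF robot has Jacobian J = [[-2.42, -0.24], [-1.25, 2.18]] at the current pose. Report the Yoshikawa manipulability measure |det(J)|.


det(J) = -2.42*2.18 - (-0.24)*(-1.25) = -5.5756
|det(J)| = 5.5756

5.5756


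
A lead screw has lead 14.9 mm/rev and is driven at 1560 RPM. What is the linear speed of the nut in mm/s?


v = lead * (RPM/60) = 14.9*1560/60 = 387.4000

387.4000 mm/s


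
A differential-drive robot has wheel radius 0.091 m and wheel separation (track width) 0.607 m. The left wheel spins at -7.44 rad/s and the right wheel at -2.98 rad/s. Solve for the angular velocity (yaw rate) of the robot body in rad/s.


omega = r*(wR - wL)/L = 0.091*(-2.98 - (-7.44))/0.607 = 0.6686

0.6686 rad/s


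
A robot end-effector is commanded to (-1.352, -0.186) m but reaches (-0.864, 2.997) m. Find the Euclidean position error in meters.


dx = -0.864 - (-1.352) = 0.4880, dy = 2.997 - (-0.186) = 3.1830
err = sqrt(0.238144 + 10.131489) = 3.2202

3.2202 m


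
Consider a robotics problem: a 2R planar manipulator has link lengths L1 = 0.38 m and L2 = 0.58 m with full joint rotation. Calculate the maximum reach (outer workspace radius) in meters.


r_max = L1 + L2 = 0.38 + 0.58 = 0.9600

0.9600 m


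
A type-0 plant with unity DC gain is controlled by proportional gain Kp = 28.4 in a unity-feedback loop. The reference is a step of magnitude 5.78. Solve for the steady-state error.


e_ss = R/(1 + Kp) = 5.78/(1 + 28.4) = 5.78/29.4000 = 0.1966

0.1966


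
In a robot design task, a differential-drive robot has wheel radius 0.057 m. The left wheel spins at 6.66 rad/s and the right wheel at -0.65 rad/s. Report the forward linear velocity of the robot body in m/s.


v = r*(wR + wL)/2 = 0.057*(-0.65 + 6.66)/2 = 0.1713

0.1713 m/s


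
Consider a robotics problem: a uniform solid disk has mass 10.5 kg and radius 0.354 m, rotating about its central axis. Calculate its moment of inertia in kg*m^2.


I = (1/2)*m*R^2 = 0.5*10.5*0.354^2 = 0.6579

0.6579 kg*m^2


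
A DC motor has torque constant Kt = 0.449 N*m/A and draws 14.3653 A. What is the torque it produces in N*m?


tau = Kt * I = 0.449*14.3653 = 6.4500

6.4500 N*m


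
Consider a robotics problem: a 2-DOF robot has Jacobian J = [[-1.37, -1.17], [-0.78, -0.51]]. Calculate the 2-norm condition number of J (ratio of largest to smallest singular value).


JJ^T eigenvalues: trace(JJ^T) = 4.1143, det(JJ^T) = det(J)^2 = 0.04575321
s_max^2 = (4.1143 + sqrt(16.74445165))/2 = 4.10314925
s_min^2 = (4.1143 - sqrt(16.74445165))/2 = 0.01115075
kappa = s_max/s_min = sqrt(4.10314925/0.01115075) = 19.1826

19.1826


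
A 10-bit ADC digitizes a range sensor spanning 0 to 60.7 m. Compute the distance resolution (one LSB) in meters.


res = range / 2^n = 60.7/2^10 = 60.7/1024 = 0.0593

0.0593 m


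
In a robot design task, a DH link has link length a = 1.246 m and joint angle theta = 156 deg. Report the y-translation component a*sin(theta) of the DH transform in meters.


a*sin(theta) = 1.246*sin(156 deg) = 0.5068

0.5068 m


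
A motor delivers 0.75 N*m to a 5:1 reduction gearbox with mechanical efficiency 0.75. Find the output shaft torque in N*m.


tau_out = tau_in * N * eta = 0.75 * 5 * 0.75 = 2.8125

2.8125 N*m


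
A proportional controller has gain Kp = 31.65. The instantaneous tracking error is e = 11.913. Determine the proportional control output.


u_P = Kp * e = 31.65 * 11.913 = 377.0464

377.0464


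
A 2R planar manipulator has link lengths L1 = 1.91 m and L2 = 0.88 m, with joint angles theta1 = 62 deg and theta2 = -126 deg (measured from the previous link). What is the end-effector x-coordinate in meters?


x = L1*cos(th1) + L2*cos(th1+th2) = 1.91*cos(62 deg) + 0.88*cos(-64 deg) = 1.2825

1.2825 m


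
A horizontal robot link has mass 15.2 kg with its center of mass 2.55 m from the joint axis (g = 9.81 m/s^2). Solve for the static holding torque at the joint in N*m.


tau = m*g*L = 15.2 * 9.81 * 2.55 = 380.2356

380.2356 N*m


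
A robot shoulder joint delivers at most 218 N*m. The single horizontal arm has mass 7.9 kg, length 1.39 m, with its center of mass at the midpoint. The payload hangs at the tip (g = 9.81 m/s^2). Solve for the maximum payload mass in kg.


tau_arm = m_arm*g*(L/2) = 7.9*9.81*1.39/2 = 53.8618 N*m
tau_payload = tau_max - tau_arm = 218 - 53.8618 = 164.1382
m_payload = tau_payload / (g*L) = 164.1382 / (9.81*1.39) = 12.0372

12.0372 kg


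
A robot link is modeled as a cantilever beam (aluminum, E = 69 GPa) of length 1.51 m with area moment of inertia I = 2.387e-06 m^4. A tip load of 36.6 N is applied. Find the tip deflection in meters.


delta = F*L^3/(3*E*I) = 36.6*1.51^3/(3*6.900e+10*2.387e-06)
      = 126.0120066/494109 = 2.5503e-04

2.5503e-04 m


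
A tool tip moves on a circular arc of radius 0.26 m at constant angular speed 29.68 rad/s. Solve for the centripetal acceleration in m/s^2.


a_c = omega^2 * r = 29.68^2 * 0.26 = 229.0346

229.0346 m/s^2


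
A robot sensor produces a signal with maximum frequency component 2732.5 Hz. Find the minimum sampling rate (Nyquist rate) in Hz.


f_s,min = 2*f_max = 2*2732.5 = 5465.0000

5465.0000 Hz


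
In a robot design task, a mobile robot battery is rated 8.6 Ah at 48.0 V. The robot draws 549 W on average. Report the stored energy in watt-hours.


E = capacity * V = 8.6*48.0 = 412.8000

412.8000 Wh


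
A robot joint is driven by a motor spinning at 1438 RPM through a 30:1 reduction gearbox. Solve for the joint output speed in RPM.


omega_joint = omega_motor / N = 1438 / 30 = 47.9333

47.9333 RPM


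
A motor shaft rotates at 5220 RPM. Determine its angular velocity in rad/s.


omega = 5220 * 2*pi/60 = 546.6371

546.6371 rad/s


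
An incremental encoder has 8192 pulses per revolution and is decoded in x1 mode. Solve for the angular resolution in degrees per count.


resolution = 360 / (PPR * 1) = 360 / 8192 = 0.0439

0.0439 degrees


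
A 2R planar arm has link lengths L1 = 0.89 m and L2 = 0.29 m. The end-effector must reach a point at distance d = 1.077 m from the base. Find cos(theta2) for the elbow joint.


cos(th2) = (d^2 - L1^2 - L2^2)/(2*L1*L2) = (1.077^2 - 0.89^2 - 0.29^2)/(2*0.89*0.29) = 0.5496

0.5496


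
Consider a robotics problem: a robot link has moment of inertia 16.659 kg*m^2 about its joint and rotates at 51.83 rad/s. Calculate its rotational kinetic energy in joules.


KE = (1/2)*I*omega^2 = 0.5*16.659*51.83^2 = 22375.9432

22375.9432 J


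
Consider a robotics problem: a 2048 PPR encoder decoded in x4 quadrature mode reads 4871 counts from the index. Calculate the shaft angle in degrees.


angle = counts * 360 / (PPR*4) = 4871 * 360 / 8192 = 214.0576

214.0576 degrees


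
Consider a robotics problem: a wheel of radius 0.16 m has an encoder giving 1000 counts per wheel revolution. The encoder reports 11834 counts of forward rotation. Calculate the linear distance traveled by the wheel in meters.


revs = 11834/1000 = 11.834000
d = revs * 2*pi*r = 11.834000 * 2*pi*0.16 = 11.8968

11.8968 m


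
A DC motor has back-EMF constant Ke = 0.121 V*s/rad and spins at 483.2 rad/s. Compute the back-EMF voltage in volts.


V_emf = Ke * omega = 0.121*483.2 = 58.4672

58.4672 V


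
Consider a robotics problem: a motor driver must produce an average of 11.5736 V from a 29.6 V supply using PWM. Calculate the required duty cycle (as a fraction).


D = V_avg/V_supply = 11.5736/29.6 = 0.3910

0.3910


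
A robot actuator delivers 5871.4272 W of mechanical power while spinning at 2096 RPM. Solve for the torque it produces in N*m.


omega = 2096 * 2*pi/60 = 219.492607 rad/s
tau = P / omega = 5871.4272 / 219.492607 = 26.7500

26.7500 N*m


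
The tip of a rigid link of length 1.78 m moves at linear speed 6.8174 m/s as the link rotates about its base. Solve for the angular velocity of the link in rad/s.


omega = v / L = 6.8174 / 1.78 = 3.8300

3.8300 rad/s


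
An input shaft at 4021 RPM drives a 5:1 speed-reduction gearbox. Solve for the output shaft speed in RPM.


omega_out = omega_in / N = 4021 / 5 = 804.2000

804.2000 RPM


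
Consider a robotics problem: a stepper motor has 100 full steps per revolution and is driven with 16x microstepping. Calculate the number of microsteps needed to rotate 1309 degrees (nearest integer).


step_size = 360/(100*16) = 360/1600 = 0.225000 deg
n = 1309/(360/1600) = 1309*1600/360 = 5817.7778 -> 5818

5818 steps


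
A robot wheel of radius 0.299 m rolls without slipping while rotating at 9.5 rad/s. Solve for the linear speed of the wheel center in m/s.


v = omega * r = 9.5 * 0.299 = 2.8405

2.8405 m/s


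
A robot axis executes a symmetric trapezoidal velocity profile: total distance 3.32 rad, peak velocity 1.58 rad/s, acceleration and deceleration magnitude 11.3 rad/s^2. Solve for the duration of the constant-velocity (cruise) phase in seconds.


t_acc = v/a = 0.139823 s, d_acc = v^2/(2a) = 0.110460 rad each
d_cruise = 3.32 - 2*0.110460 = 3.099080 rad
t_cruise = d_cruise/v = 3.099080/1.58 = 1.9614

1.9614 s


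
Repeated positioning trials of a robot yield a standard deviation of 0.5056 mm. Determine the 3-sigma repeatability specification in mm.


repeatability = 3*sigma = 3*0.5056 = 1.5168

1.5168 mm


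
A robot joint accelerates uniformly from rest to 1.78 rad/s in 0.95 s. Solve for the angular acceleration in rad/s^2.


alpha = delta_omega / t = 1.78 / 0.95 = 1.8737

1.8737 rad/s^2


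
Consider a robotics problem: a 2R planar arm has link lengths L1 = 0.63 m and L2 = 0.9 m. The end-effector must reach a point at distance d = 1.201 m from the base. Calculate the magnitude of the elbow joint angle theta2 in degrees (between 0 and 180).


cos(th2) = (d^2 - L1^2 - L2^2)/(2*L1*L2) = (1.201^2 - 0.63^2 - 0.9^2)/(2*0.63*0.9) = 0.20767284
th2 = acos(0.20767284) = 78.0140 deg

78.0140 degrees


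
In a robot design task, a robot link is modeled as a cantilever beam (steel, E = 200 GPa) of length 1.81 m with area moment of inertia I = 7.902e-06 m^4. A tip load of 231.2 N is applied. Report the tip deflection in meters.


delta = F*L^3/(3*E*I) = 231.2*1.81^3/(3*2.000e+11*7.902e-06)
      = 1370.9561192/4741200 = 2.8916e-04

2.8916e-04 m


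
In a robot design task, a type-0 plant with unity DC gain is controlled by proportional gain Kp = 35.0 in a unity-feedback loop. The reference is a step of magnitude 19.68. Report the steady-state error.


e_ss = R/(1 + Kp) = 19.68/(1 + 35.0) = 19.68/36.0000 = 0.5467

0.5467


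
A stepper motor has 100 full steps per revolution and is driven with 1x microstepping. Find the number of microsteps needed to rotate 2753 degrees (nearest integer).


step_size = 360/(100*1) = 360/100 = 3.600000 deg
n = 2753/(360/100) = 2753*100/360 = 764.7222 -> 765

765 steps


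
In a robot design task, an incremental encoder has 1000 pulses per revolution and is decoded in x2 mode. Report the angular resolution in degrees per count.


resolution = 360 / (PPR * 2) = 360 / 2000 = 0.1800

0.1800 degrees


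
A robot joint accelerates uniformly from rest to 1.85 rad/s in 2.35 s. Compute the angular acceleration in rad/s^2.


alpha = delta_omega / t = 1.85 / 2.35 = 0.7872

0.7872 rad/s^2


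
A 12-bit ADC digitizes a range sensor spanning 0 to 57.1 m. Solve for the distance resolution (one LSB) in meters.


res = range / 2^n = 57.1/2^12 = 57.1/4096 = 0.0139

0.0139 m


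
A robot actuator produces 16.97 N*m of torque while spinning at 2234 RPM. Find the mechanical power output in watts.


omega = 2234 * 2*pi/60 = 233.943933 rad/s
P = tau * omega = 16.97 * 233.943933 = 3970.0285

3970.0285 W


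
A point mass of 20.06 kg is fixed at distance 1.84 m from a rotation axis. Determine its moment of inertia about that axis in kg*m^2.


I = m*r^2 = 20.06*1.84^2 = 67.9151

67.9151 kg*m^2


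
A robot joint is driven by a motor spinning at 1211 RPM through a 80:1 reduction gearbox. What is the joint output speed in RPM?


omega_joint = omega_motor / N = 1211 / 80 = 15.1375

15.1375 RPM


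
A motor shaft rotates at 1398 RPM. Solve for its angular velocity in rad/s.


omega = 1398 * 2*pi/60 = 146.3982

146.3982 rad/s


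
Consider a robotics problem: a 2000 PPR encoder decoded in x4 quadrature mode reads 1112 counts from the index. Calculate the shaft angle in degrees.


angle = counts * 360 / (PPR*4) = 1112 * 360 / 8000 = 50.0400

50.0400 degrees


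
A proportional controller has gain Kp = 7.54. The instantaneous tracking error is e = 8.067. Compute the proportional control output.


u_P = Kp * e = 7.54 * 8.067 = 60.8252

60.8252


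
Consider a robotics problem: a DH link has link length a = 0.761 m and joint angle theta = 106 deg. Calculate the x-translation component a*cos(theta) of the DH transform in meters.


a*cos(theta) = 0.761*cos(106 deg) = -0.2098

-0.2098 m


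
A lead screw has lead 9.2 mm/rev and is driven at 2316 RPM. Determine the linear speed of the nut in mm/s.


v = lead * (RPM/60) = 9.2*2316/60 = 355.1200

355.1200 mm/s


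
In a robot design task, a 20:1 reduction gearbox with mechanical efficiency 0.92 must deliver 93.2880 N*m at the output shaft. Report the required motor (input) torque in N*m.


tau_in = tau_out / (N * eta) = 93.2880 / (20 * 0.92) = 5.0700

5.0700 N*m


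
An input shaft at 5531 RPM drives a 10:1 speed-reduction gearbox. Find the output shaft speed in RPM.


omega_out = omega_in / N = 5531 / 10 = 553.1000

553.1000 RPM


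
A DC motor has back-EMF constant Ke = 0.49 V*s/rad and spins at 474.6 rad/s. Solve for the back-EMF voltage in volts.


V_emf = Ke * omega = 0.49*474.6 = 232.5540

232.5540 V


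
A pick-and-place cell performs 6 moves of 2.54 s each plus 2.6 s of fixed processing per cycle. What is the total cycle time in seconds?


T = 6*2.54 + 2.6 = 17.8400

17.8400 s


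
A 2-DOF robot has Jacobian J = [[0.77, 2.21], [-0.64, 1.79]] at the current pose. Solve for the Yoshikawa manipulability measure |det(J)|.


det(J) = 0.77*1.79 - (2.21)*(-0.64) = 2.7927
|det(J)| = 2.7927

2.7927


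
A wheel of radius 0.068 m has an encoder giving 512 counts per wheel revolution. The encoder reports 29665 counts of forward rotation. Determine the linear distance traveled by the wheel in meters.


revs = 29665/512 = 57.939453
d = revs * 2*pi*r = 57.939453 * 2*pi*0.068 = 24.7550

24.7550 m


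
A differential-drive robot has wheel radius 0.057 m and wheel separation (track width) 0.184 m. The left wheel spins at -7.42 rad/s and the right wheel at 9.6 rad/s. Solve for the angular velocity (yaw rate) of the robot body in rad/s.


omega = r*(wR - wL)/L = 0.057*(9.6 - (-7.42))/0.184 = 5.2725

5.2725 rad/s


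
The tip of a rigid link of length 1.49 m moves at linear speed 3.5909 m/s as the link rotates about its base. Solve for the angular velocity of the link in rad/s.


omega = v / L = 3.5909 / 1.49 = 2.4100

2.4100 rad/s


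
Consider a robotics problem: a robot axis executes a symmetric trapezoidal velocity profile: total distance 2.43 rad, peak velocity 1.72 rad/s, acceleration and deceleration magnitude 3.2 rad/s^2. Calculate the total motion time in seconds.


t_acc = v/a = 1.72/3.2 = 0.537500 s
d_acc = v^2/(2a) = 0.462250 rad (each ramp)
d_cruise = 2.43 - 2*0.462250 = 1.505500 rad
t_cruise = 1.505500/1.72 = 0.875291 s
t_total = 2*0.537500 + 0.875291 = 1.9503

1.9503 s


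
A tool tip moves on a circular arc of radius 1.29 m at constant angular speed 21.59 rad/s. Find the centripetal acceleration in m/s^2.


a_c = omega^2 * r = 21.59^2 * 1.29 = 601.3052

601.3052 m/s^2


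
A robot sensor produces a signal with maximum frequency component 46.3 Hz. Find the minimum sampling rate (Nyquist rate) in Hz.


f_s,min = 2*f_max = 2*46.3 = 92.6000

92.6000 Hz


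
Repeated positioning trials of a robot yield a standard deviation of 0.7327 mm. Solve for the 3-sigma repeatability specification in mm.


repeatability = 3*sigma = 3*0.7327 = 2.1981

2.1981 mm


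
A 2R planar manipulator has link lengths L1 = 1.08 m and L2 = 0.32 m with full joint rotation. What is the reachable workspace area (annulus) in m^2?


r_max = L1 + L2 = 1.4000, r_min = |L1 - L2| = 0.7600
A = pi*(r_max^2 - r_min^2) = pi*(1.9600 - 0.5776) = 4.3429

4.3429 m^2


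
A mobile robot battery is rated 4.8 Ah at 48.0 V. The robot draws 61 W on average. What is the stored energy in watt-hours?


E = capacity * V = 4.8*48.0 = 230.4000

230.4000 Wh


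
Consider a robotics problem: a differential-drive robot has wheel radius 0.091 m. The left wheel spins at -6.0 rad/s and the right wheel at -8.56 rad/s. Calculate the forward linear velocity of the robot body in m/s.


v = r*(wR + wL)/2 = 0.091*(-8.56 + -6.0)/2 = -0.6625

-0.6625 m/s


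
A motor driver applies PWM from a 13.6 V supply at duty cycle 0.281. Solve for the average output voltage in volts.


V_avg = V_supply * D = 13.6*0.281 = 3.8216

3.8216 V


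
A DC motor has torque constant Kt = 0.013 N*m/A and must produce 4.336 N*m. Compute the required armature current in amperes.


I = tau / Kt = 4.336/0.013 = 333.5385

333.5385 A


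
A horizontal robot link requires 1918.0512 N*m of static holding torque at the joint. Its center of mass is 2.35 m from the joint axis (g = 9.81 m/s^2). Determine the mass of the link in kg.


m = tau / (g*L) = 1918.0512 / (9.81 * 2.35) = 83.2000

83.2000 kg


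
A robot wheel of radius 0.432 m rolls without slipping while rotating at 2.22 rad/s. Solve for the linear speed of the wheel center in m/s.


v = omega * r = 2.22 * 0.432 = 0.9590

0.9590 m/s


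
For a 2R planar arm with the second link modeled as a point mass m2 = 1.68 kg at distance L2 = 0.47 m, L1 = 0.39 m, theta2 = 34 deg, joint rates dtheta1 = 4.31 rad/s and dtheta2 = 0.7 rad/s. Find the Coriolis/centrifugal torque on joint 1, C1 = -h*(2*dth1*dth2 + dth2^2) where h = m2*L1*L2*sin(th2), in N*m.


h = m2*L1*L2*sin(th2) = 1.68*0.39*0.47*sin(34 deg) = 0.172200
C1 = -h*(2*4.31*0.7 + 0.7^2) = -0.172200*6.5240 = -1.1234

-1.1234 N*m


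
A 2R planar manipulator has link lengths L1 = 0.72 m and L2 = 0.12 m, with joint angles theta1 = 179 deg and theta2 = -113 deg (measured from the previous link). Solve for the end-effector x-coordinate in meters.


x = L1*cos(th1) + L2*cos(th1+th2) = 0.72*cos(179 deg) + 0.12*cos(66 deg) = -0.6711

-0.6711 m


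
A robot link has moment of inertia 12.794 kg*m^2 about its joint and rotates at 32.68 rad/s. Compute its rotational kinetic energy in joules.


KE = (1/2)*I*omega^2 = 0.5*12.794*32.68^2 = 6831.8834

6831.8834 J


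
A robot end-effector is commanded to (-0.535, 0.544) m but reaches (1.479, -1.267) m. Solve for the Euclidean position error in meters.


dx = 1.479 - (-0.535) = 2.0140, dy = -1.267 - (0.544) = -1.8110
err = sqrt(4.056196 + 3.279721) = 2.7085

2.7085 m


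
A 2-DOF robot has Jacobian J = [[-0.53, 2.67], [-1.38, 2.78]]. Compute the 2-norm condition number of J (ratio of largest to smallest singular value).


JJ^T eigenvalues: trace(JJ^T) = 17.0426, det(JJ^T) = det(J)^2 = 4.88940544
s_max^2 = (17.0426 + sqrt(270.89259300))/2 = 16.75070753
s_min^2 = (17.0426 - sqrt(270.89259300))/2 = 0.29189247
kappa = s_max/s_min = sqrt(16.75070753/0.29189247) = 7.5754

7.5754


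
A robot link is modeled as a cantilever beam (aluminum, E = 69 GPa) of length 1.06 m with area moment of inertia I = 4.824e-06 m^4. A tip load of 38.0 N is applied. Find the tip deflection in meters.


delta = F*L^3/(3*E*I) = 38.0*1.06^3/(3*6.900e+10*4.824e-06)
      = 45.258608/998568 = 4.5324e-05

4.5324e-05 m


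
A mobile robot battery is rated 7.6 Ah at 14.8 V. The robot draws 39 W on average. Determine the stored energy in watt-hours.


E = capacity * V = 7.6*14.8 = 112.4800

112.4800 Wh


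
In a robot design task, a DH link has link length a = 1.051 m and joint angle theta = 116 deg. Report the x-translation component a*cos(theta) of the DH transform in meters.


a*cos(theta) = 1.051*cos(116 deg) = -0.4607

-0.4607 m


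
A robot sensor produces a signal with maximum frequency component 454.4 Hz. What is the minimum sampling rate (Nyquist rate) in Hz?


f_s,min = 2*f_max = 2*454.4 = 908.8000

908.8000 Hz


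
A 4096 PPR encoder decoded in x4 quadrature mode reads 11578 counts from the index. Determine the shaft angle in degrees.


angle = counts * 360 / (PPR*4) = 11578 * 360 / 16384 = 254.3994

254.3994 degrees


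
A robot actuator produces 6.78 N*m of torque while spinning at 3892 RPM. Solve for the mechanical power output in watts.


omega = 3892 * 2*pi/60 = 407.569287 rad/s
P = tau * omega = 6.78 * 407.569287 = 2763.3198

2763.3198 W


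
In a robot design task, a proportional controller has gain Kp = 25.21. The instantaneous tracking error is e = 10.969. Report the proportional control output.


u_P = Kp * e = 25.21 * 10.969 = 276.5285

276.5285


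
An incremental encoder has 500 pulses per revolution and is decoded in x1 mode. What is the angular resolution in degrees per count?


resolution = 360 / (PPR * 1) = 360 / 500 = 0.7200

0.7200 degrees


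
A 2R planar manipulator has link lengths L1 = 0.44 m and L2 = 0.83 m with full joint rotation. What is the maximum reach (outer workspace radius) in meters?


r_max = L1 + L2 = 0.44 + 0.83 = 1.2700

1.2700 m


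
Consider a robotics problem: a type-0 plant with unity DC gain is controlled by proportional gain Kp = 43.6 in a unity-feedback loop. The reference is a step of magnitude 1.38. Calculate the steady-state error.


e_ss = R/(1 + Kp) = 1.38/(1 + 43.6) = 1.38/44.6000 = 0.0309

0.0309


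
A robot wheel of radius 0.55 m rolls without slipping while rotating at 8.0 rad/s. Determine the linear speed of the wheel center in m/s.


v = omega * r = 8.0 * 0.55 = 4.4000

4.4000 m/s


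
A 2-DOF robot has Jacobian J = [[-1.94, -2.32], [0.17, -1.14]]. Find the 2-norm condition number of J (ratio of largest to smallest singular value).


JJ^T eigenvalues: trace(JJ^T) = 10.4745, det(JJ^T) = det(J)^2 = 6.79123600
s_max^2 = (10.4745 + sqrt(82.55020625))/2 = 9.78010720
s_min^2 = (10.4745 - sqrt(82.55020625))/2 = 0.69439280
kappa = s_max/s_min = sqrt(9.78010720/0.69439280) = 3.7529

3.7529


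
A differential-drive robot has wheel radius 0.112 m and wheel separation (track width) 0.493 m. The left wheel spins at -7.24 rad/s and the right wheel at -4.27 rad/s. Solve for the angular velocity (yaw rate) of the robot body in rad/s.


omega = r*(wR - wL)/L = 0.112*(-4.27 - (-7.24))/0.493 = 0.6747

0.6747 rad/s


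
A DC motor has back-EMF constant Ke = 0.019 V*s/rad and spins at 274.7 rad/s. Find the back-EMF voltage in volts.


V_emf = Ke * omega = 0.019*274.7 = 5.2193

5.2193 V


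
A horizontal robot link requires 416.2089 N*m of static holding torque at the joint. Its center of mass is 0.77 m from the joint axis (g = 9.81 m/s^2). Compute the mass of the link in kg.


m = tau / (g*L) = 416.2089 / (9.81 * 0.77) = 55.1000

55.1000 kg


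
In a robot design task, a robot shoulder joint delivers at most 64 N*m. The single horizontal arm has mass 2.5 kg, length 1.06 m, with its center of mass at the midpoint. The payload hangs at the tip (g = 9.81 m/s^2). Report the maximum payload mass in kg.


tau_arm = m_arm*g*(L/2) = 2.5*9.81*1.06/2 = 12.9983 N*m
tau_payload = tau_max - tau_arm = 64 - 12.9983 = 51.0017
m_payload = tau_payload / (g*L) = 51.0017 / (9.81*1.06) = 4.9047

4.9047 kg


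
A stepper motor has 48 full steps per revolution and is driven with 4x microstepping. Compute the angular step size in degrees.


step = 360/(48*4) = 360/192 = 1.8750

1.8750 degrees


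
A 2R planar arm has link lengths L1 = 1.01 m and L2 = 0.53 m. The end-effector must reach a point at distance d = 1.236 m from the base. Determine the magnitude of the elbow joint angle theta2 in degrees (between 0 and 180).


cos(th2) = (d^2 - L1^2 - L2^2)/(2*L1*L2) = (1.236^2 - 1.01^2 - 0.53^2)/(2*1.01*0.53) = 0.21174668
th2 = acos(0.21174668) = 77.7753 deg

77.7753 degrees


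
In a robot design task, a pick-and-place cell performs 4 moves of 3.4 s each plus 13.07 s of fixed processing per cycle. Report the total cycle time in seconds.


T = 4*3.4 + 13.07 = 26.6700

26.6700 s


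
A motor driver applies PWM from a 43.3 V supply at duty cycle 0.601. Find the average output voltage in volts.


V_avg = V_supply * D = 43.3*0.601 = 26.0233

26.0233 V


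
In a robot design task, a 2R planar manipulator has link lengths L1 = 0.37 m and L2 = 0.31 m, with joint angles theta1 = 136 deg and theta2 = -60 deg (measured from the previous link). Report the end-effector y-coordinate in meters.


y = L1*sin(th1) + L2*sin(th1+th2) = 0.37*sin(136 deg) + 0.31*sin(76 deg) = 0.5578

0.5578 m


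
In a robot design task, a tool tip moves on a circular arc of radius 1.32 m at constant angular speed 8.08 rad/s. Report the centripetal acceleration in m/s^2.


a_c = omega^2 * r = 8.08^2 * 1.32 = 86.1780

86.1780 m/s^2


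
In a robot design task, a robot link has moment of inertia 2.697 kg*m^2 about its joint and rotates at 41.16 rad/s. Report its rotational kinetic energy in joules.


KE = (1/2)*I*omega^2 = 0.5*2.697*41.16^2 = 2284.5553

2284.5553 J


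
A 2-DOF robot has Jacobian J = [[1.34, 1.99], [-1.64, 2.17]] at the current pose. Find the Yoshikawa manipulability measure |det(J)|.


det(J) = 1.34*2.17 - (1.99)*(-1.64) = 6.1714
|det(J)| = 6.1714

6.1714


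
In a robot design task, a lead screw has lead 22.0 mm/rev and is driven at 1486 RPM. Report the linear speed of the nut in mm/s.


v = lead * (RPM/60) = 22.0*1486/60 = 544.8667

544.8667 mm/s


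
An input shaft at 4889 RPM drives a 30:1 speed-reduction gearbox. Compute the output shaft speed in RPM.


omega_out = omega_in / N = 4889 / 30 = 162.9667

162.9667 RPM


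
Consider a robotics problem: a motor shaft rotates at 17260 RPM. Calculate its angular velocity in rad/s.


omega = 17260 * 2*pi/60 = 1807.4630

1807.4630 rad/s


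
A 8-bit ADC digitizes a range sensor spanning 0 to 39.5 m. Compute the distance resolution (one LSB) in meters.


res = range / 2^n = 39.5/2^8 = 39.5/256 = 0.1543

0.1543 m


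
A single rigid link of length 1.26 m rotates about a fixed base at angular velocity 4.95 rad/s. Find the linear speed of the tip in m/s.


v = L*omega = 1.26 * 4.95 = 6.2370

6.2370 m/s


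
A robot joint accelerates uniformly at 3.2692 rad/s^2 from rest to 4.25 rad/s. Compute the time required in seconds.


t = delta_omega / alpha = 4.25 / 3.2692 = 1.3000

1.3000 s


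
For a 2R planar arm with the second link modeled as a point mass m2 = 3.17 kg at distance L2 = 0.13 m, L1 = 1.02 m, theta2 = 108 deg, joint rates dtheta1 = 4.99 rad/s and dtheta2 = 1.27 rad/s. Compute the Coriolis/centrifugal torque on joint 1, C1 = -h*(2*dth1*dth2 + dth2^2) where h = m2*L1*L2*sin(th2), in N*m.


h = m2*L1*L2*sin(th2) = 3.17*1.02*0.13*sin(108 deg) = 0.399769
C1 = -h*(2*4.99*1.27 + 1.27^2) = -0.399769*14.2875 = -5.7117

-5.7117 N*m


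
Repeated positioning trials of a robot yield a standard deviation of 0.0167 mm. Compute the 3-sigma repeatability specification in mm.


repeatability = 3*sigma = 3*0.0167 = 0.0501

0.0501 mm


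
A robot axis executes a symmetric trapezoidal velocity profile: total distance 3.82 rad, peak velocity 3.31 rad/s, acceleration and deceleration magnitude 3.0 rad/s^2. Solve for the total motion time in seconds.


t_acc = v/a = 3.31/3.0 = 1.103333 s
d_acc = v^2/(2a) = 1.826017 rad (each ramp)
d_cruise = 3.82 - 2*1.826017 = 0.167966 rad
t_cruise = 0.167966/3.31 = 0.050745 s
t_total = 2*1.103333 + 0.050745 = 2.2574

2.2574 s


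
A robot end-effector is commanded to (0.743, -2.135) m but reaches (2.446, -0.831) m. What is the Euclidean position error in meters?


dx = 2.446 - (0.743) = 1.7030, dy = -0.831 - (-2.135) = 1.3040
err = sqrt(2.900209 + 1.700416) = 2.1449

2.1449 m


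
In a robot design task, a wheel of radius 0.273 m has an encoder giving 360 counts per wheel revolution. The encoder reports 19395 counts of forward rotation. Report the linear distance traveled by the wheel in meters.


revs = 19395/360 = 53.875000
d = revs * 2*pi*r = 53.875000 * 2*pi*0.273 = 92.4123

92.4123 m


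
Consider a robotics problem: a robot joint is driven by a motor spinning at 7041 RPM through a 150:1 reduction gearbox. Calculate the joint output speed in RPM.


omega_joint = omega_motor / N = 7041 / 150 = 46.9400

46.9400 RPM


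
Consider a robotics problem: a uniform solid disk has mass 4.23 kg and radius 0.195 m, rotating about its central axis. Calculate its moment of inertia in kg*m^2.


I = (1/2)*m*R^2 = 0.5*4.23*0.195^2 = 0.0804

0.0804 kg*m^2


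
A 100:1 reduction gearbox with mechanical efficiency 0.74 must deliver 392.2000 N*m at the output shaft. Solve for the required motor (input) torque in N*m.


tau_in = tau_out / (N * eta) = 392.2000 / (100 * 0.74) = 5.3000

5.3000 N*m


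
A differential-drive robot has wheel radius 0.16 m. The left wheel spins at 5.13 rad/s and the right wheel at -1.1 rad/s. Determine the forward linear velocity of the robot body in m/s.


v = r*(wR + wL)/2 = 0.16*(-1.1 + 5.13)/2 = 0.3224

0.3224 m/s


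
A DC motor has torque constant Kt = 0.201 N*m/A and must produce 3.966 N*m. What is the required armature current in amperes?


I = tau / Kt = 3.966/0.201 = 19.7313

19.7313 A


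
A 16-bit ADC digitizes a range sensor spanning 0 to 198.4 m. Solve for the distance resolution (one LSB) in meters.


res = range / 2^n = 198.4/2^16 = 198.4/65536 = 0.0030

0.0030 m


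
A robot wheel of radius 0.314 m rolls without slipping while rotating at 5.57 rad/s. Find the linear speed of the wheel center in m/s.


v = omega * r = 5.57 * 0.314 = 1.7490

1.7490 m/s


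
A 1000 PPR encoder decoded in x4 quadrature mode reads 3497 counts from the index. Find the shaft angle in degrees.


angle = counts * 360 / (PPR*4) = 3497 * 360 / 4000 = 314.7300

314.7300 degrees


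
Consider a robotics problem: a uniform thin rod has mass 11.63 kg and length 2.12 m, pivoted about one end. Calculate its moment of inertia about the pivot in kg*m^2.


I = (1/3)*m*L^2 = (1/3)*11.63*2.12^2 = 17.4233

17.4233 kg*m^2


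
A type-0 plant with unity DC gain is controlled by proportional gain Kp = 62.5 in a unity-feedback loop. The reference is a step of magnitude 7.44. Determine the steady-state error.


e_ss = R/(1 + Kp) = 7.44/(1 + 62.5) = 7.44/63.5000 = 0.1172

0.1172


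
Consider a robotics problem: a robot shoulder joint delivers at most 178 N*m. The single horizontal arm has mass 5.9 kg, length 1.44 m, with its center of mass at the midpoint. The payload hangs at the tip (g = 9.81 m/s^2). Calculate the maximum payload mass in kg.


tau_arm = m_arm*g*(L/2) = 5.9*9.81*1.44/2 = 41.6729 N*m
tau_payload = tau_max - tau_arm = 178 - 41.6729 = 136.3271
m_payload = tau_payload / (g*L) = 136.3271 / (9.81*1.44) = 9.6505

9.6505 kg


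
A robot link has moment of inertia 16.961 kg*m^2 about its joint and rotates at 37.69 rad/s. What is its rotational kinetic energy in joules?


KE = (1/2)*I*omega^2 = 0.5*16.961*37.69^2 = 12046.8564

12046.8564 J


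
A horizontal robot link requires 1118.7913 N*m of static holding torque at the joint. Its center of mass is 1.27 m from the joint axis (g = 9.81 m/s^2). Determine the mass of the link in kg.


m = tau / (g*L) = 1118.7913 / (9.81 * 1.27) = 89.8000

89.8000 kg


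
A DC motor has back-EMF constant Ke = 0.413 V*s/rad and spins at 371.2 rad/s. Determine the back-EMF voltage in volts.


V_emf = Ke * omega = 0.413*371.2 = 153.3056

153.3056 V


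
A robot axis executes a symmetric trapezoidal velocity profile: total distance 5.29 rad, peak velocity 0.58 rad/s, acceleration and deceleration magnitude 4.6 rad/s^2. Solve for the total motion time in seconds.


t_acc = v/a = 0.58/4.6 = 0.126087 s
d_acc = v^2/(2a) = 0.036565 rad (each ramp)
d_cruise = 5.29 - 2*0.036565 = 5.216870 rad
t_cruise = 5.216870/0.58 = 8.994603 s
t_total = 2*0.126087 + 8.994603 = 9.2468

9.2468 s


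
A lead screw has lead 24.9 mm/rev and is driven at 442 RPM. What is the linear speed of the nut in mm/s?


v = lead * (RPM/60) = 24.9*442/60 = 183.4300

183.4300 mm/s


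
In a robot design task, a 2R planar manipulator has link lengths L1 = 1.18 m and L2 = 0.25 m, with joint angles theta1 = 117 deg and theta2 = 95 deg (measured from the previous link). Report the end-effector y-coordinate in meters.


y = L1*sin(th1) + L2*sin(th1+th2) = 1.18*sin(117 deg) + 0.25*sin(212 deg) = 0.9189

0.9189 m


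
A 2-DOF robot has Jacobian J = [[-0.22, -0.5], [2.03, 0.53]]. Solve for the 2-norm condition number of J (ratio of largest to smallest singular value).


JJ^T eigenvalues: trace(JJ^T) = 4.7002, det(JJ^T) = det(J)^2 = 0.80712256
s_max^2 = (4.7002 + sqrt(18.86338980))/2 = 4.52170020
s_min^2 = (4.7002 - sqrt(18.86338980))/2 = 0.17849980
kappa = s_max/s_min = sqrt(4.52170020/0.17849980) = 5.0331

5.0331


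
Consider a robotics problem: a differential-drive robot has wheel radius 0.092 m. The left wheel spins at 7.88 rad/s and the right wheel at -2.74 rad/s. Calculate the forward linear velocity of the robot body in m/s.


v = r*(wR + wL)/2 = 0.092*(-2.74 + 7.88)/2 = 0.2364

0.2364 m/s


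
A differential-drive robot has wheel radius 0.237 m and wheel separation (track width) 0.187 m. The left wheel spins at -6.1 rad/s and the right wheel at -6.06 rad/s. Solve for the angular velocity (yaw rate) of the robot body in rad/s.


omega = r*(wR - wL)/L = 0.237*(-6.06 - (-6.1))/0.187 = 0.0507

0.0507 rad/s


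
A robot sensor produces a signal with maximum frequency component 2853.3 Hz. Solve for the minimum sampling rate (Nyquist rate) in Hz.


f_s,min = 2*f_max = 2*2853.3 = 5706.6000

5706.6000 Hz


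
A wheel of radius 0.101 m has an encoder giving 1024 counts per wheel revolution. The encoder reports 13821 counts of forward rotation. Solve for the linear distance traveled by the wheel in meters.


revs = 13821/1024 = 13.497070
d = revs * 2*pi*r = 13.497070 * 2*pi*0.101 = 8.5653

8.5653 m


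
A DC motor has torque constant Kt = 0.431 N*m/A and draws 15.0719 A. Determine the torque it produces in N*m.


tau = Kt * I = 0.431*15.0719 = 6.4960

6.4960 N*m


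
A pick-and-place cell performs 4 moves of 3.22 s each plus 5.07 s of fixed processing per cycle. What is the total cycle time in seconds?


T = 4*3.22 + 5.07 = 17.9500

17.9500 s


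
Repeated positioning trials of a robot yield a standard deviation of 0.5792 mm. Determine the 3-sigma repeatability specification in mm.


repeatability = 3*sigma = 3*0.5792 = 1.7376

1.7376 mm


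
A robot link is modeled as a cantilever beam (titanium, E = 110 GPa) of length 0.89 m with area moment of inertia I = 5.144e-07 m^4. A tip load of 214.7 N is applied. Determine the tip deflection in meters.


delta = F*L^3/(3*E*I) = 214.7*0.89^3/(3*1.100e+11*5.144e-07)
      = 151.3568443/169752 = 8.9164e-04

8.9164e-04 m


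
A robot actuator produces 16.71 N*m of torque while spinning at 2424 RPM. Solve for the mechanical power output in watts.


omega = 2424 * 2*pi/60 = 253.840686 rad/s
P = tau * omega = 16.71 * 253.840686 = 4241.6779

4241.6779 W


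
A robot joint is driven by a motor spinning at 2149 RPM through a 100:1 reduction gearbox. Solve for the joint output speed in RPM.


omega_joint = omega_motor / N = 2149 / 100 = 21.4900

21.4900 RPM


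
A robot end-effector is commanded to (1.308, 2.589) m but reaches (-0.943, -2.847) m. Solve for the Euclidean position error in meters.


dx = -0.943 - (1.308) = -2.2510, dy = -2.847 - (2.589) = -5.4360
err = sqrt(5.067001 + 29.550096) = 5.8836

5.8836 m


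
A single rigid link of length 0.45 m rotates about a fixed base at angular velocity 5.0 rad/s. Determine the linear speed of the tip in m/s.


v = L*omega = 0.45 * 5.0 = 2.2500

2.2500 m/s


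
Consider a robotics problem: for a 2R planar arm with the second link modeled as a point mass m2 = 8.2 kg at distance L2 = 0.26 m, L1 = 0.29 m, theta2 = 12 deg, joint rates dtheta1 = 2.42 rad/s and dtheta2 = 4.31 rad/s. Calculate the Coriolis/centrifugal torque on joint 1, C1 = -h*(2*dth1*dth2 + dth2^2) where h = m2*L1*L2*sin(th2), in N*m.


h = m2*L1*L2*sin(th2) = 8.2*0.29*0.26*sin(12 deg) = 0.128548
C1 = -h*(2*2.42*4.31 + 4.31^2) = -0.128548*39.4365 = -5.0695

-5.0695 N*m


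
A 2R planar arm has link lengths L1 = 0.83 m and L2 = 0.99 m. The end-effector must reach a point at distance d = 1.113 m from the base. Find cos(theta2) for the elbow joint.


cos(th2) = (d^2 - L1^2 - L2^2)/(2*L1*L2) = (1.113^2 - 0.83^2 - 0.99^2)/(2*0.83*0.99) = -0.2618

-0.2618


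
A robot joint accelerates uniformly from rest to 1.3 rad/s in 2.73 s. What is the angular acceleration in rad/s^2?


alpha = delta_omega / t = 1.3 / 2.73 = 0.4762

0.4762 rad/s^2
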